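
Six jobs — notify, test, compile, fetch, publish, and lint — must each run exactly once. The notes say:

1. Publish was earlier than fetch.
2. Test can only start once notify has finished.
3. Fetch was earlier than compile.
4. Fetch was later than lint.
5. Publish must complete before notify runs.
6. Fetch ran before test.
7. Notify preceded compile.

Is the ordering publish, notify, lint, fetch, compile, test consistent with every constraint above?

yes

Check each stated constraint against the proposed order — e.g. publish is ahead of fetch; notify is ahead of test. Every pair is in the required order; nothing is violated.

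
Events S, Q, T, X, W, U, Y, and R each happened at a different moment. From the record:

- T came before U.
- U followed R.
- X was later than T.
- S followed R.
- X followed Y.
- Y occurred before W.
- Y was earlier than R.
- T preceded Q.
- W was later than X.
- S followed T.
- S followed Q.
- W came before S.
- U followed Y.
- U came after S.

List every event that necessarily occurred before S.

Q, R, T, W, X, Y

Directly stated before S: Q, R, T, and W.
X reaches S via X → W → S.
Y reaches S via Y → W → S.
No chain forces U ahead of S.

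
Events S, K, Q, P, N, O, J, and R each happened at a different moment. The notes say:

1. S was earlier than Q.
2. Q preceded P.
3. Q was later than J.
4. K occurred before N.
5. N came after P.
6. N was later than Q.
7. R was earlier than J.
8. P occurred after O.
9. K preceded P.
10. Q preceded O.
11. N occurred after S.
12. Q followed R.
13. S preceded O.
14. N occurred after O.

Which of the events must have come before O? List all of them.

Directly stated before O: Q and S.
J reaches O via J → Q → O.
R reaches O via R → Q → O.
No chain forces K (or any of the others) ahead of O.

J, Q, R, S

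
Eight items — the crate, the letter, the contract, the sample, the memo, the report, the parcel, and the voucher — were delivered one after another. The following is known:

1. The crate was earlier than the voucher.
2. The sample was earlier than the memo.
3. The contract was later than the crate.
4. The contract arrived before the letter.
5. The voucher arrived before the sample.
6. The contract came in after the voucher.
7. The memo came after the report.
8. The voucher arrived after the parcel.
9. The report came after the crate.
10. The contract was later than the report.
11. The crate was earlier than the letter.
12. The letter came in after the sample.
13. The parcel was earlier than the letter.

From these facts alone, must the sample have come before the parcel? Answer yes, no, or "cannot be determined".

no

Tracing the constraints gives the parcel → the voucher → the sample, so the parcel must come before the sample.
That means the sample cannot be before the parcel.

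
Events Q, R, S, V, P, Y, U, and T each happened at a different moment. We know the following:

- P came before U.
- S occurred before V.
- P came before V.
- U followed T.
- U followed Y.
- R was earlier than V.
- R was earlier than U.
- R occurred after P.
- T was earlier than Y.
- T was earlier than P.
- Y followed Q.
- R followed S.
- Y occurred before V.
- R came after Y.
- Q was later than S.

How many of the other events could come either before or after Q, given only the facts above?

2

Forced before Q: S; forced after Q: R, U, V, and Y.
That leaves P and T with no forced order relative to Q — 2.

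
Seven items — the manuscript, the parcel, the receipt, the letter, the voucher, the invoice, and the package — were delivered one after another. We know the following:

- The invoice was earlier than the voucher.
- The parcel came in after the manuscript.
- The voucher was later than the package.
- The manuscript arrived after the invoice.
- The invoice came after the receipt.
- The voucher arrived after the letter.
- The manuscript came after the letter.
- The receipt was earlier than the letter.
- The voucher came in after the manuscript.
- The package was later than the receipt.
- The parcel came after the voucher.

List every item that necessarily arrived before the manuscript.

the invoice, the letter, the receipt

Directly stated before the manuscript: the invoice and the letter.
The receipt reaches the manuscript via the receipt → the invoice → the manuscript.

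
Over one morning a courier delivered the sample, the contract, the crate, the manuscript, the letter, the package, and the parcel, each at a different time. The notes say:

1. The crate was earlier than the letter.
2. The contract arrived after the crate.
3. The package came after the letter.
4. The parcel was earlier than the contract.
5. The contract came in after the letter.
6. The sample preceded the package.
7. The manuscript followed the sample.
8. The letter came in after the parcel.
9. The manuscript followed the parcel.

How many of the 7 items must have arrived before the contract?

Directly stated before the contract: the crate, the letter, and the parcel.
No chain forces the manuscript (or any of the others) ahead of the contract.
That's the crate, the letter, and the parcel — 3 in all.

3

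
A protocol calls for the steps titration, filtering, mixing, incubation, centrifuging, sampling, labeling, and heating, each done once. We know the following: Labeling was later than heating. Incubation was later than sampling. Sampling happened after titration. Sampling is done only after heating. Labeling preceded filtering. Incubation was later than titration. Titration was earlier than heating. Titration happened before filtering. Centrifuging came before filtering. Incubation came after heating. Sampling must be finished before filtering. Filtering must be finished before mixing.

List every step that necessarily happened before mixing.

centrifuging, filtering, heating, labeling, sampling, titration

Directly stated before mixing: filtering.
Centrifuging reaches mixing via centrifuging → filtering → mixing.
Heating reaches mixing via heating → labeling → filtering → mixing.
Labeling reaches mixing via labeling → filtering → mixing.
Likewise sampling and titration each reach mixing by chaining the stated constraints.
No chain forces incubation ahead of mixing.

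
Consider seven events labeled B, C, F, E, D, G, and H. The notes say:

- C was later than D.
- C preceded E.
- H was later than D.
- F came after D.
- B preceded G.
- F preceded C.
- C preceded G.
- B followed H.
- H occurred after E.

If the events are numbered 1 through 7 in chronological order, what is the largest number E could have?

4

E must come before B, G, and H — 3 events forced after it.
Everything else can be placed before E in some valid order, so E can sit as late as position 7 − 3 = 4.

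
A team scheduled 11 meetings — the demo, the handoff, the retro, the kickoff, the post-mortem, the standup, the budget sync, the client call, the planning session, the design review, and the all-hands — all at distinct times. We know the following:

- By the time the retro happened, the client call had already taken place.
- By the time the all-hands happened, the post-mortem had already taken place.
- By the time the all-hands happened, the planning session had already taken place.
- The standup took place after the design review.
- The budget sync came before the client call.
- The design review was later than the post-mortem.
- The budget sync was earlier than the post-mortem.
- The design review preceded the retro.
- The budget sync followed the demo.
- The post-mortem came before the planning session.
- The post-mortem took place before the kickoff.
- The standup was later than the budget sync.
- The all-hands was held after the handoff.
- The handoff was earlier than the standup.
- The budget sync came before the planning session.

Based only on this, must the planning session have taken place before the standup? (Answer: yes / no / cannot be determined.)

cannot be determined

No chain of stated constraints runs from the planning session to the standup, and none runs from the standup to the planning session either.
So the relative order of the planning session and the standup is not fixed by the given facts.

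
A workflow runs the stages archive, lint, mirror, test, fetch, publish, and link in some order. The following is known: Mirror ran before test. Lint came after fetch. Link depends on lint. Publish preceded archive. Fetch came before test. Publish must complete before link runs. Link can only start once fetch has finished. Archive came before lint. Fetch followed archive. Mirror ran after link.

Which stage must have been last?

Every other stage has a chain of constraints placing it before test, so test is last.

test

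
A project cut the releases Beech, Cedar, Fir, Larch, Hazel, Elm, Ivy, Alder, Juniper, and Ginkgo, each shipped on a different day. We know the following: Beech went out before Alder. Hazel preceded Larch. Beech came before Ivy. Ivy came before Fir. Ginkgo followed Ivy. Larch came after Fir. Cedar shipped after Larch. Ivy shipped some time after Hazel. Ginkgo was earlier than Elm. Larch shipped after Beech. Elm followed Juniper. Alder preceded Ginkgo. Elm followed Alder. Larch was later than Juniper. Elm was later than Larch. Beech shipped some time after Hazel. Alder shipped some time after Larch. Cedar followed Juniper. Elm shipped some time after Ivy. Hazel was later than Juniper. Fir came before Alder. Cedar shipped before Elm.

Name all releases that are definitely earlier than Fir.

Beech, Hazel, Ivy, Juniper

Directly stated before Fir: Ivy.
Beech reaches Fir via Beech → Ivy → Fir.
Hazel reaches Fir via Hazel → Ivy → Fir.
Juniper reaches Fir via Juniper → Hazel → Ivy → Fir.
No chain forces Elm (or any of the others) ahead of Fir.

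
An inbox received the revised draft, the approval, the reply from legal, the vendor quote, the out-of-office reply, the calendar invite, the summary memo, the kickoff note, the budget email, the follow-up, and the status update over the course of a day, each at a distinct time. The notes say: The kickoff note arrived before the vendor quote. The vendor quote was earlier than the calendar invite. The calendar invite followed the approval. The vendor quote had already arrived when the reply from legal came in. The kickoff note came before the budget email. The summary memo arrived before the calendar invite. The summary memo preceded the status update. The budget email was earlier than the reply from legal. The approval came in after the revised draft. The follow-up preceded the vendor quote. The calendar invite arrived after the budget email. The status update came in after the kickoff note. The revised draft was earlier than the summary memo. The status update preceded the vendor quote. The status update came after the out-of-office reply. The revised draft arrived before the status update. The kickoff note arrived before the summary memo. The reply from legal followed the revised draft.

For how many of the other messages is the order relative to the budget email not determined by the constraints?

7

Forced before the budget email: the kickoff note; forced after the budget email: the calendar invite and the reply from legal.
That leaves the approval, the follow-up, the out-of-office reply, the revised draft, the status update, the summary memo, and the vendor quote with no forced order relative to the budget email — 7.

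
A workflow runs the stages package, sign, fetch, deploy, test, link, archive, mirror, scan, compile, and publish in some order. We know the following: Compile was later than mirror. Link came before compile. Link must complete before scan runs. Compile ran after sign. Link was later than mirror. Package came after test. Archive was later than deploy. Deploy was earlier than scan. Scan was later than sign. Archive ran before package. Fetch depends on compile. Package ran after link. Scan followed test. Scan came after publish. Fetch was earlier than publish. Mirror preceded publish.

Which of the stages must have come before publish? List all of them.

compile, fetch, link, mirror, sign

Directly stated before publish: fetch and mirror.
Compile reaches publish via compile → fetch → publish.
Link reaches publish via link → compile → fetch → publish.
Sign reaches publish via sign → compile → fetch → publish.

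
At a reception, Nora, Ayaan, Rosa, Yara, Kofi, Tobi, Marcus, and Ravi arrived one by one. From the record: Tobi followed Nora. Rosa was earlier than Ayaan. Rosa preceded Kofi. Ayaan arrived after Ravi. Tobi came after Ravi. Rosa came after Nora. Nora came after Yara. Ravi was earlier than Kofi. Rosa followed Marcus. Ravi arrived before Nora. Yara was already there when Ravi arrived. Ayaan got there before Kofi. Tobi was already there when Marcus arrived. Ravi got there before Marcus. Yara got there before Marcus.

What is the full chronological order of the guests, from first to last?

The constraints fix every adjacent pair, so only one ordering works:
Yara → Ravi → Nora → Tobi → Marcus → Rosa → Ayaan → Kofi.

Yara, Ravi, Nora, Tobi, Marcus, Rosa, Ayaan, Kofi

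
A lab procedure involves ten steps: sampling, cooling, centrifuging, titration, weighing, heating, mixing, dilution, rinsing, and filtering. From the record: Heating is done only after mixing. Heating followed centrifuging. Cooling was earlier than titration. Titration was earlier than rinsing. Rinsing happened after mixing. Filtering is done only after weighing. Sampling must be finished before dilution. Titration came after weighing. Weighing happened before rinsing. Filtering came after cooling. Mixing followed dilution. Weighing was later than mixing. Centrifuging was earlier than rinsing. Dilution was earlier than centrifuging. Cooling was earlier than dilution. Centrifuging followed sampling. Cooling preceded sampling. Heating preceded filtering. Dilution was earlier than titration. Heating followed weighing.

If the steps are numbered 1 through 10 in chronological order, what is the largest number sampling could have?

2

Sampling must come before centrifuging, dilution, filtering, heating, mixing, rinsing, titration, and weighing — 8 steps forced after it.
Everything else can be placed before sampling in some valid order, so sampling can sit as late as position 10 − 8 = 2.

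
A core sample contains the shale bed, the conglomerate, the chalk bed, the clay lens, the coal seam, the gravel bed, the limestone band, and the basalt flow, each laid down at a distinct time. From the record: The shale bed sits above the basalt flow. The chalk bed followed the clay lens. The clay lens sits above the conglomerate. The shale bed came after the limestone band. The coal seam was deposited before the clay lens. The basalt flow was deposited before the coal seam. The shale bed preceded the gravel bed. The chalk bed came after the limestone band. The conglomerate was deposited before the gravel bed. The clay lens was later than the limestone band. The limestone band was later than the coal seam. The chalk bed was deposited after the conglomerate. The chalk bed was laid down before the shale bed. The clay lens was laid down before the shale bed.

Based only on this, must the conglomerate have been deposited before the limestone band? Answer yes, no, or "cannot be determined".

cannot be determined

No chain of stated constraints runs from the conglomerate to the limestone band, and none runs from the limestone band to the conglomerate either.
So the relative order of the conglomerate and the limestone band is not fixed by the given facts.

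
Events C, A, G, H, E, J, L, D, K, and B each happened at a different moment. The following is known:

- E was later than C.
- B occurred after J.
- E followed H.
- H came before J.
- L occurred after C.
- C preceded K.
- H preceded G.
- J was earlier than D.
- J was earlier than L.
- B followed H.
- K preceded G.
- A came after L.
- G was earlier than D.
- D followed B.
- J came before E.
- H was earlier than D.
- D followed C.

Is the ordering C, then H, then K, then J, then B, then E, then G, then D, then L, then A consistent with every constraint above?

yes

Check each stated constraint against the proposed order — e.g. C is ahead of D; C is ahead of L. Every pair is in the required order; nothing is violated.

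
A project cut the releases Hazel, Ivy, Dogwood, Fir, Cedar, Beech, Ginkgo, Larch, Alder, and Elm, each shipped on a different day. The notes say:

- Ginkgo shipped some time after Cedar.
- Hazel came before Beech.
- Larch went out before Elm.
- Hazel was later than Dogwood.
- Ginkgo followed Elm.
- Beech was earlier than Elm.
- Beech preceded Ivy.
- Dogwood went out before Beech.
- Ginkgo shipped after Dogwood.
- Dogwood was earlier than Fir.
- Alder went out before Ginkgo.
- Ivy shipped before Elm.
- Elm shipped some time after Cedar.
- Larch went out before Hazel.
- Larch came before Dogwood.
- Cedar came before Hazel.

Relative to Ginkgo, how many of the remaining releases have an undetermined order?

Forced before Ginkgo: Alder, Beech, Cedar, Dogwood, Elm, Hazel, Ivy, and Larch.
That leaves Fir with no forced order relative to Ginkgo — 1.

1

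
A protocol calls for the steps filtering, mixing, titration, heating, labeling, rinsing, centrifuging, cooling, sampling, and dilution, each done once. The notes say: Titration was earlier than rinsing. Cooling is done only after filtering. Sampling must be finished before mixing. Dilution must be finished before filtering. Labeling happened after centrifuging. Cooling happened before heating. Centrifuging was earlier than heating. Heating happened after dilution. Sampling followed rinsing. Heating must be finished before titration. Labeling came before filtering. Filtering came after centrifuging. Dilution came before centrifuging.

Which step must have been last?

mixing

Every other step has a chain of constraints placing it before mixing, so mixing is last.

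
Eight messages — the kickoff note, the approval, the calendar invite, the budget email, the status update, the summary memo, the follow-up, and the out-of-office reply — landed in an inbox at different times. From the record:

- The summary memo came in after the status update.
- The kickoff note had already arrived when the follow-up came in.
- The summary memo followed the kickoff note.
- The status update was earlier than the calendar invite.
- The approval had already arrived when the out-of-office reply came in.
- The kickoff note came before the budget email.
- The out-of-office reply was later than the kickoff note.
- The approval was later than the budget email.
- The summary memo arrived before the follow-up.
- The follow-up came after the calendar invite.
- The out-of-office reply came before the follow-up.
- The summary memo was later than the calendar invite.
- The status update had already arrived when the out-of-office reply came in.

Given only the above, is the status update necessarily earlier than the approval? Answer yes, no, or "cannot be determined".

No chain of stated constraints runs from the status update to the approval, and none runs from the approval to the status update either.
So the relative order of the status update and the approval is not fixed by the given facts.

cannot be determined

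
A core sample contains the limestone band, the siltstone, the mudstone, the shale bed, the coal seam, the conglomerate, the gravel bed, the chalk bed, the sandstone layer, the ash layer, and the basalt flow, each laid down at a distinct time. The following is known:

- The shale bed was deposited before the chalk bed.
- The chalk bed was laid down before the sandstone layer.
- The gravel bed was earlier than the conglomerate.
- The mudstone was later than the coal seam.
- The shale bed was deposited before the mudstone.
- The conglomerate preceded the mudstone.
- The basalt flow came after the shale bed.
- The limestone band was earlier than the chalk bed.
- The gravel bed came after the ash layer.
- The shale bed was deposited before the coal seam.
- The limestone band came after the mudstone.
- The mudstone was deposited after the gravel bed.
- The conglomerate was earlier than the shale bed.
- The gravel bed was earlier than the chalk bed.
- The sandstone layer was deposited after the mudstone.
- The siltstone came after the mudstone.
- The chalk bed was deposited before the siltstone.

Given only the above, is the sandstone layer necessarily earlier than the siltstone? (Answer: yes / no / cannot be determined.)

cannot be determined

No chain of stated constraints runs from the sandstone layer to the siltstone, and none runs from the siltstone to the sandstone layer either.
So the relative order of the sandstone layer and the siltstone is not fixed by the given facts.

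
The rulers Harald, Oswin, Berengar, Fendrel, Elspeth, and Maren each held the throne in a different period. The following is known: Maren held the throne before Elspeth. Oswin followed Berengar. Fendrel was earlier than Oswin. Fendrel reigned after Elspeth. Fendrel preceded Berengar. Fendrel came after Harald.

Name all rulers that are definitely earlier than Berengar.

Directly stated before Berengar: Fendrel.
Elspeth reaches Berengar via Elspeth → Fendrel → Berengar.
Harald reaches Berengar via Harald → Fendrel → Berengar.
Maren reaches Berengar via Maren → Elspeth → Fendrel → Berengar.
No chain forces Oswin ahead of Berengar.

Elspeth, Fendrel, Harald, Maren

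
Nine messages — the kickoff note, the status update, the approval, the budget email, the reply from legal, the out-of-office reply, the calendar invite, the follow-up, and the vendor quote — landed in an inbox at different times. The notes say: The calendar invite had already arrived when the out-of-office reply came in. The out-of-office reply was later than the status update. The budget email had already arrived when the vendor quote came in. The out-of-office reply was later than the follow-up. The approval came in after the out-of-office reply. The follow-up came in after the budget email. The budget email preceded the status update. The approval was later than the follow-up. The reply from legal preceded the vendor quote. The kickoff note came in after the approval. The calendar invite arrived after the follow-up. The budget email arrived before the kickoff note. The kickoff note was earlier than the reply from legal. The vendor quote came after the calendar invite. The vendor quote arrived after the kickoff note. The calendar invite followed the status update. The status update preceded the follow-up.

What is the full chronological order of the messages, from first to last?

the budget email, the status update, the follow-up, the calendar invite, the out-of-office reply, the approval, the kickoff note, the reply from legal, the vendor quote

The constraints fix every adjacent pair, so only one ordering works:
the budget email → the status update → the follow-up → the calendar invite → the out-of-office reply → the approval → the kickoff note → the reply from legal → the vendor quote.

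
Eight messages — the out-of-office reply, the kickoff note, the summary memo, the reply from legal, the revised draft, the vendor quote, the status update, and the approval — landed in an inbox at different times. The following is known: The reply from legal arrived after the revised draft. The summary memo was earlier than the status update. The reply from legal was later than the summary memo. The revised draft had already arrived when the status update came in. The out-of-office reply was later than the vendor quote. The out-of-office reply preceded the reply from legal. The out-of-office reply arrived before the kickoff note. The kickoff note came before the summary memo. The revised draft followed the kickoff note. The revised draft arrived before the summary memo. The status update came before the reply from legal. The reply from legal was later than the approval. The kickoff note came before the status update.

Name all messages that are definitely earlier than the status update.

Directly stated before the status update: the kickoff note, the revised draft, and the summary memo.
The out-of-office reply reaches the status update via the out-of-office reply → the kickoff note → the status update.
The vendor quote reaches the status update via the vendor quote → the out-of-office reply → the kickoff note → the status update.
No chain forces the reply from legal (or any of the others) ahead of the status update.

the kickoff note, the out-of-office reply, the revised draft, the summary memo, the vendor quote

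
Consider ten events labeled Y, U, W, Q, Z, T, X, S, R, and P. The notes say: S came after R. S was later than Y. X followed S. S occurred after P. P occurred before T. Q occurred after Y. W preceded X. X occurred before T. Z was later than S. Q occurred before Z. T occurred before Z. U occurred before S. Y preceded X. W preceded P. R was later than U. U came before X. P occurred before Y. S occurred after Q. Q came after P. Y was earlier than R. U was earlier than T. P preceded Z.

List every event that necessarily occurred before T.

Directly stated before T: P, U, and X.
Q reaches T via Q → S → X → T.
R reaches T via R → S → X → T.
S reaches T via S → X → T.
Likewise W and Y each reach T by chaining the stated constraints.
No chain forces Z ahead of T.

P, Q, R, S, U, W, X, Y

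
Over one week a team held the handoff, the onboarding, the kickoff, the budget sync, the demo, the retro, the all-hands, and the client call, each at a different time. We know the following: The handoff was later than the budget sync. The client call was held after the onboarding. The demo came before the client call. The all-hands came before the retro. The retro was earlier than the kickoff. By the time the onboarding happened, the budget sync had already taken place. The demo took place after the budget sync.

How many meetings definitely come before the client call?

Directly stated before the client call: the demo and the onboarding.
The budget sync reaches the client call via the budget sync → the demo → the client call.
That's the budget sync, the demo, and the onboarding — 3 in all.

3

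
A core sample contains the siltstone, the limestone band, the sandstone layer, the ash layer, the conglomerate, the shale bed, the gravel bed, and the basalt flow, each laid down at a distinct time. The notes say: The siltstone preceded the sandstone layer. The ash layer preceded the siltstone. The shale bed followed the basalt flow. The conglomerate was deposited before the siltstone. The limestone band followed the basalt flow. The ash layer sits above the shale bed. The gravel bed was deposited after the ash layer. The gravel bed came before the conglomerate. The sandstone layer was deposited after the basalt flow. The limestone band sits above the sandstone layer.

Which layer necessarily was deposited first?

the basalt flow

The basalt flow has a chain of constraints placing it before every other layer, so the basalt flow must be first.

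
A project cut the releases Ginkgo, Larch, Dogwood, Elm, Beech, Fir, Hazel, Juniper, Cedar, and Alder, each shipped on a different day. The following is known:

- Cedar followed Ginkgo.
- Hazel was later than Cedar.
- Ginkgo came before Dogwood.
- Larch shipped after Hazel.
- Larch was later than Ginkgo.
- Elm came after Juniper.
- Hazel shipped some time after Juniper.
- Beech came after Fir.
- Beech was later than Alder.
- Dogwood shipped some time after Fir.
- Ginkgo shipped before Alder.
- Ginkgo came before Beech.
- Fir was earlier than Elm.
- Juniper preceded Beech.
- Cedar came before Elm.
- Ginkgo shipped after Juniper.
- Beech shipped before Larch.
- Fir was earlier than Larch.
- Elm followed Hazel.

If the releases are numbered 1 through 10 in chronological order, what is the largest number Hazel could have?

Hazel must come before Elm and Larch — 2 releases forced after it.
Everything else can be placed before Hazel in some valid order, so Hazel can sit as late as position 10 − 2 = 8.

8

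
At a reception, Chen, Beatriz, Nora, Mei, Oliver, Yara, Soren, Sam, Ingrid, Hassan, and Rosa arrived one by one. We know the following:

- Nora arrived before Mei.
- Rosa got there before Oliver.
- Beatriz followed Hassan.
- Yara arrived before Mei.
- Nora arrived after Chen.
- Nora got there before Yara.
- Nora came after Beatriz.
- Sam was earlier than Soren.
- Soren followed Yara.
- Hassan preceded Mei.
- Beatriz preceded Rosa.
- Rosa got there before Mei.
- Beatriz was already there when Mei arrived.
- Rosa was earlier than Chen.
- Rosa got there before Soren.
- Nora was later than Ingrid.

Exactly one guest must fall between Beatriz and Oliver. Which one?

Rosa

Tracing the constraints gives Beatriz → Rosa → Oliver, so Rosa sits after Beatriz and before Oliver.
No other guest is forced both after Beatriz and before Oliver.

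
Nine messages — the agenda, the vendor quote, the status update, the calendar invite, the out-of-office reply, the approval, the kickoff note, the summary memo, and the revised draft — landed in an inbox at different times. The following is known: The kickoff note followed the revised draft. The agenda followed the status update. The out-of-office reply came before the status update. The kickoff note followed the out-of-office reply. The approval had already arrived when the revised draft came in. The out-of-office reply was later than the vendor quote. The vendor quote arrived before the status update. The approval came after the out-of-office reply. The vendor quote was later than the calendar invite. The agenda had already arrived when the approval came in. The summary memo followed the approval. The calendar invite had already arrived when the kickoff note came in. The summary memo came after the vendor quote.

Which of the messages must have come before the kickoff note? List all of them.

the agenda, the approval, the calendar invite, the out-of-office reply, the revised draft, the status update, the vendor quote

Directly stated before the kickoff note: the calendar invite, the out-of-office reply, and the revised draft.
The agenda reaches the kickoff note via the agenda → the approval → the revised draft → the kickoff note.
The approval reaches the kickoff note via the approval → the revised draft → the kickoff note.
The status update reaches the kickoff note via the status update → the agenda → the approval → the revised draft → the kickoff note.
Likewise the vendor quote reaches the kickoff note by chaining the stated constraints.
No chain forces the summary memo ahead of the kickoff note.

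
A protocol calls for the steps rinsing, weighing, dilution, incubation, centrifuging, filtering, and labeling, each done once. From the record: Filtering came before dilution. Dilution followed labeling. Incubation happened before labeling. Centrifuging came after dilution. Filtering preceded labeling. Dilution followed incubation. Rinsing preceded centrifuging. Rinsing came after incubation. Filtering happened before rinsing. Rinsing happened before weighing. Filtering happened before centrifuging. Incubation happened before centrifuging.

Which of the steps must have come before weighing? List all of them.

Directly stated before weighing: rinsing.
Filtering reaches weighing via filtering → rinsing → weighing.
Incubation reaches weighing via incubation → rinsing → weighing.

filtering, incubation, rinsing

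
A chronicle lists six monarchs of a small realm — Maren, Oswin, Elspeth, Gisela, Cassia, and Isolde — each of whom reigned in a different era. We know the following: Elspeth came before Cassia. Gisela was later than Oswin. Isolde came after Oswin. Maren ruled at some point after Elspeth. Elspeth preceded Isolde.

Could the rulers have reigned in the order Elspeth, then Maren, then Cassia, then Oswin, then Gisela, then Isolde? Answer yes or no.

Check each stated constraint against the proposed order — e.g. Elspeth is ahead of Cassia; Elspeth is ahead of Isolde. Every pair is in the required order; nothing is violated.

yes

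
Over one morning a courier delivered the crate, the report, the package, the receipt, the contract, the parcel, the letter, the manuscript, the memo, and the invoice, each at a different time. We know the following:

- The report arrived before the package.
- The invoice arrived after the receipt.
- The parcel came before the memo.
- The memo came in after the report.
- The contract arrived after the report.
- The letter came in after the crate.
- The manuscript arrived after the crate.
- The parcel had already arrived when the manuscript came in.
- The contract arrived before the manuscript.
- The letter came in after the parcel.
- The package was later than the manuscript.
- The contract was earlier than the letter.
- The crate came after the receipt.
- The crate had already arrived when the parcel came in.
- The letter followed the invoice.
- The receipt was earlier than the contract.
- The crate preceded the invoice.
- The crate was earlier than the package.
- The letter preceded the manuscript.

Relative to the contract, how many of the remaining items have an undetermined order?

Forced before the contract: the receipt and the report; forced after the contract: the letter, the manuscript, and the package.
That leaves the crate, the invoice, the memo, and the parcel with no forced order relative to the contract — 4.

4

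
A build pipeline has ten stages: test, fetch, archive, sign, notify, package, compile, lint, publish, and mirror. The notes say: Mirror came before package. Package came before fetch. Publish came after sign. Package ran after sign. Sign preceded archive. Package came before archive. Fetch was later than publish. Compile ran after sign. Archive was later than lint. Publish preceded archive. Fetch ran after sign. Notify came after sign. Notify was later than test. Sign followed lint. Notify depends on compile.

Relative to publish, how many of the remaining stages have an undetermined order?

Forced before publish: lint and sign; forced after publish: archive and fetch.
That leaves compile, mirror, notify, package, and test with no forced order relative to publish — 5.

5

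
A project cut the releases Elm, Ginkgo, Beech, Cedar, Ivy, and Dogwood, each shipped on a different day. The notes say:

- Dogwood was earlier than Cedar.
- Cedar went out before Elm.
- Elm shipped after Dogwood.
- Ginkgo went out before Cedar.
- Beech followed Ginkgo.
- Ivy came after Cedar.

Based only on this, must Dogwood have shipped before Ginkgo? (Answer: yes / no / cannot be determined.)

cannot be determined

No chain of stated constraints runs from Dogwood to Ginkgo, and none runs from Ginkgo to Dogwood either.
So the relative order of Dogwood and Ginkgo is not fixed by the given facts.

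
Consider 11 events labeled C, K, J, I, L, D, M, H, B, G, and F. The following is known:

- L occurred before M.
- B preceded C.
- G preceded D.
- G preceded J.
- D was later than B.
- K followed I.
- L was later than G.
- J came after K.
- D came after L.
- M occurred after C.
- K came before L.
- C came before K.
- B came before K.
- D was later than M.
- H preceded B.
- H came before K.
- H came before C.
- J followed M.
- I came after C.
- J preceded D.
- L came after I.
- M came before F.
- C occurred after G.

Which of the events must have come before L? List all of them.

B, C, G, H, I, K

Directly stated before L: G, I, and K.
B reaches L via B → K → L.
C reaches L via C → I → L.
H reaches L via H → K → L.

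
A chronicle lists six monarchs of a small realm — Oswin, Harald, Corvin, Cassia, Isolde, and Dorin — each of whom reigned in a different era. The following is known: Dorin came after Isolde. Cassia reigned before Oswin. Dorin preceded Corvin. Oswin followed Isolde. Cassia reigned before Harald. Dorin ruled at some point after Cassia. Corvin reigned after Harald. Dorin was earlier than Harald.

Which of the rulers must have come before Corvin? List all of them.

Cassia, Dorin, Harald, Isolde

Directly stated before Corvin: Dorin and Harald.
Cassia reaches Corvin via Cassia → Harald → Corvin.
Isolde reaches Corvin via Isolde → Dorin → Corvin.
No chain forces Oswin ahead of Corvin.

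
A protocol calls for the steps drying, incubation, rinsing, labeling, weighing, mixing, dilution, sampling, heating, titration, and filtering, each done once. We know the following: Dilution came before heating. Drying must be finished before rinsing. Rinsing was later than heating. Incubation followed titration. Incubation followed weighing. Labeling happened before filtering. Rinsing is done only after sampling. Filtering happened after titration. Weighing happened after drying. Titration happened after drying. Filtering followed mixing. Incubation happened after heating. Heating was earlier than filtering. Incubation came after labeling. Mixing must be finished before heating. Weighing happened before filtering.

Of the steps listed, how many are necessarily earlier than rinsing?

Directly stated before rinsing: drying, heating, and sampling.
Dilution reaches rinsing via dilution → heating → rinsing.
Mixing reaches rinsing via mixing → heating → rinsing.
No chain forces labeling (or any of the others) ahead of rinsing.
That's dilution, drying, heating, mixing, and sampling — 5 in all.

5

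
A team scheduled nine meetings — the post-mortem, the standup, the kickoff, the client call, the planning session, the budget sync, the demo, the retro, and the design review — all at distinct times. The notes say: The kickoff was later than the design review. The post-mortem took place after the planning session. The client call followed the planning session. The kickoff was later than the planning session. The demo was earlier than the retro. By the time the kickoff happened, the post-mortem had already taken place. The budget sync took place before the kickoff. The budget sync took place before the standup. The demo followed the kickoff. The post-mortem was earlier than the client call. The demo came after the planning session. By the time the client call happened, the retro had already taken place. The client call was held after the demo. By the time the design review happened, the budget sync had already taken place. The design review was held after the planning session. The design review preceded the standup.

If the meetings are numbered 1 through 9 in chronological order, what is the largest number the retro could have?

8

The retro must come before the client call — 1 meeting forced after it.
Everything else can be placed before the retro in some valid order, so the retro can sit as late as position 9 − 1 = 8.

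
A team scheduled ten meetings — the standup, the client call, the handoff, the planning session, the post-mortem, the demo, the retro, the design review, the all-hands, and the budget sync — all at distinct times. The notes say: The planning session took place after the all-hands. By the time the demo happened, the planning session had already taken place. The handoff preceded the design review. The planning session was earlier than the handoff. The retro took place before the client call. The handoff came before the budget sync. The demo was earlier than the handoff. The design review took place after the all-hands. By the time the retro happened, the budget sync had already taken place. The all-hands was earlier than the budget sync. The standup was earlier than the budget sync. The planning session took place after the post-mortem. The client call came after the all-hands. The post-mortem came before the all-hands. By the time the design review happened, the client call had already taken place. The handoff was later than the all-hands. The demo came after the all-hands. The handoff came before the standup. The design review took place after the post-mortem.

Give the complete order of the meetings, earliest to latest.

The constraints fix every adjacent pair, so only one ordering works:
the post-mortem → the all-hands → the planning session → the demo → the handoff → the standup → the budget sync → the retro → the client call → the design review.

the post-mortem, the all-hands, the planning session, the demo, the handoff, the standup, the budget sync, the retro, the client call, the design review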